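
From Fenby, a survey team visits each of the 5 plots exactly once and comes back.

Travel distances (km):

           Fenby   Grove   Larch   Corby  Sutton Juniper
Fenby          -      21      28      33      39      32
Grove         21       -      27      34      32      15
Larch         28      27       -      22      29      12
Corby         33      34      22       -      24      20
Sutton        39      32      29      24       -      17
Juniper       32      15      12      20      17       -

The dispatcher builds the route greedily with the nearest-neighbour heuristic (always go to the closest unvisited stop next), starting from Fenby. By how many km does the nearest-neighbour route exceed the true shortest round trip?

Excess over optimum: 6 km.

From Fenby: Grove=21, Larch=28, Juniper=32, Corby=33, Sutton=39 → choose Grove (21).
From Grove: Juniper=15, Larch=27, Sutton=32, Corby=34 → choose Juniper (15).
From Juniper: Larch=12, Sutton=17, Corby=20 → choose Larch (12).
From Larch: Corby=22, Sutton=29 → choose Corby (22).
From Corby: Sutton=24 → choose Sutton (24).
NN route Fenby → Grove → Juniper → Larch → Corby → Sutton → Fenby costs 133.
Optimal: Fenby → Grove → Juniper → Sutton → Corby → Larch → Fenby costs 127 (by enumerating all 60 distinct tours).
Excess = 133 − 127 = 6.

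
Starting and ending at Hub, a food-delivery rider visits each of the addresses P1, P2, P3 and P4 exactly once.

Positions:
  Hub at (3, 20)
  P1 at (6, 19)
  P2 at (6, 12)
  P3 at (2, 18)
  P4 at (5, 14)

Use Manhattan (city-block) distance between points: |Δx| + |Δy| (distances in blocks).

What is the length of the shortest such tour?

There are 12 distinct closed tours to check (reversals are equivalent).
Hub - P1 - P2 - P3 - P4 - Hub: 4+7+10+7+8 = 36
Hub - P1 - P2 - P4 - P3 - Hub: 4+7+3+7+3 = 24
Hub - P1 - P3 - P2 - P4 - Hub: 4+5+10+3+8 = 30
Hub - P1 - P3 - P4 - P2 - Hub: 4+5+7+3+11 = 30
Hub - P1 - P4 - P2 - P3 - Hub: 4+6+3+10+3 = 26
Hub - P1 - P4 - P3 - P2 - Hub: 4+6+7+10+11 = 38
Hub - P2 - P1 - P3 - P4 - Hub: 11+7+5+7+8 = 38
Hub - P2 - P1 - P4 - P3 - Hub: 11+7+6+7+3 = 34
Hub - P2 - P3 - P1 - P4 - Hub: 11+10+5+6+8 = 40
Hub - P2 - P4 - P1 - P3 - Hub: 11+3+6+5+3 = 28
Hub - P3 - P1 - P2 - P4 - Hub: 3+5+7+3+8 = 26
Hub - P3 - P2 - P1 - P4 - Hub: 3+10+7+6+8 = 34
The minimum is 24.
One optimal route: Hub → P1 → P2 → P4 → P3 → Hub (or its reverse).

Shortest round trip = 24 blocks.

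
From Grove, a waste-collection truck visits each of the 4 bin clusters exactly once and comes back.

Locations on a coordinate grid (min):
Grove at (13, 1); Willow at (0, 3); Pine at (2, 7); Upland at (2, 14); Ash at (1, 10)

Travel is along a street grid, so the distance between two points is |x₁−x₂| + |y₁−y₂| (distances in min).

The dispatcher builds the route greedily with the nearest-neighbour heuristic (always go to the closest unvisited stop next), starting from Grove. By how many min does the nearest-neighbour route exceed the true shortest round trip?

The nearest-neighbour route is 2 min longer than optimal.

From Grove: Willow=15, Pine=17, Ash=21, Upland=24 → choose Willow (15).
From Willow: Pine=6, Ash=8, Upland=13 → choose Pine (6).
From Pine: Ash=4, Upland=7 → choose Ash (4).
From Ash: Upland=5 → choose Upland (5).
NN route Grove → Willow → Pine → Ash → Upland → Grove costs 54.
Optimal: Grove → Willow → Ash → Upland → Pine → Grove costs 52 (by enumerating all 12 distinct tours).
Excess = 54 − 52 = 2.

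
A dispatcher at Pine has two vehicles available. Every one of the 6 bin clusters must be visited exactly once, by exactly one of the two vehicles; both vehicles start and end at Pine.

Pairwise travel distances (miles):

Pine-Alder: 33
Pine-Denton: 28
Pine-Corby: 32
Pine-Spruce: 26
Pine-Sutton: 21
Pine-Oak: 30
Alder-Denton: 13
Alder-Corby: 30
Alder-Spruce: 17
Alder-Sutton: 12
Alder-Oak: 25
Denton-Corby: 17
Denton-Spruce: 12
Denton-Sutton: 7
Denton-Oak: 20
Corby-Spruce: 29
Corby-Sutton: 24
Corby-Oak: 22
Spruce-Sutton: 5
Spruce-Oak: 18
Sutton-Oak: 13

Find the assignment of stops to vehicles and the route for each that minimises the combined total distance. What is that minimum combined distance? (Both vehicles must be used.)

Minimum combined distance: 165 miles.

Try each way of splitting the stops between the two vehicles (each non-empty) and, for each split, find the best tour for each vehicle:
  {Alder} + {Denton, Corby, Spruce, Sutton, Oak}: 66 + 107 = 173
  {Denton} + {Alder, Corby, Spruce, Sutton, Oak}: 56 + 122 = 178
  {Alder, Denton} + {Corby, Spruce, Sutton, Oak}: 74 + 98 = 172
  {Corby} + {Alder, Denton, Spruce, Sutton, Oak}: 64 + 106 = 170
  {Alder, Corby} + {Denton, Spruce, Sutton, Oak}: 95 + 88 = 183
  {Denton, Corby} + {Alder, Spruce, Sutton, Oak}: 77 + 98 = 175
  … (31 splits in total)
  {Alder, Denton, Corby, Spruce, Sutton} + {Oak}: 105 + 60 = 165  ← best
Best: vehicle 1 Pine → Corby → Denton → Alder → Spruce → Sutton → Pine = 105; vehicle 2 Pine → Oak → Pine = 60; combined 165.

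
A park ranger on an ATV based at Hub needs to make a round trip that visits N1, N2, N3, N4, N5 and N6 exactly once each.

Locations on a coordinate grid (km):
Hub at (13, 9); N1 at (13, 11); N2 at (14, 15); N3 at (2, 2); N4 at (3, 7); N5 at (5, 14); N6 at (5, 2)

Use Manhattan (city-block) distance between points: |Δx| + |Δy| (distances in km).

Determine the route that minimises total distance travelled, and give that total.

Minimum total distance: 50 km.

There are 360 distinct closed tours to check (reversals are equivalent).
Hub - N1 - N2 - N3 - N4 - N5 - N6 - Hub: 2+5+25+6+9+12+15 = 74
Hub - N1 - N2 - N3 - N4 - N6 - N5 - Hub: 2+5+25+6+7+12+13 = 70
Hub - N1 - N2 - N3 - N5 - N4 - N6 - Hub: 2+5+25+15+9+7+15 = 78
Hub - N1 - N2 - N3 - N5 - N6 - N4 - Hub: 2+5+25+15+12+7+12 = 78
Hub - N1 - N2 - N3 - N6 - N4 - N5 - Hub: 2+5+25+3+7+9+13 = 64
Hub - N1 - N2 - N3 - N6 - N5 - N4 - Hub: 2+5+25+3+12+9+12 = 68
Hub - N1 - N2 - N4 - N3 - N5 - N6 - Hub: 2+5+19+6+15+12+15 = 74
Hub - N1 - N2 - N4 - N3 - N6 - N5 - Hub: 2+5+19+6+3+12+13 = 60
… (352 more)
Hub - N1 - N2 - N5 - N4 - N3 - N6 - Hub: 2+5+10+9+6+3+15 = 50  ← best
The minimum is 50.
One optimal route: Hub → N1 → N2 → N5 → N4 → N3 → N6 → Hub (or its reverse).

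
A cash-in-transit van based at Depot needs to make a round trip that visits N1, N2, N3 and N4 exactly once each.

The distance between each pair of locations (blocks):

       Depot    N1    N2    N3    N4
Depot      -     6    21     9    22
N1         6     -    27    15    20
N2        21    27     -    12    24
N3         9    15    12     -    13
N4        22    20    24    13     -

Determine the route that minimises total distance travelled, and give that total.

Shortest round trip = 71 blocks.

With 4 stops there are 4!/2 = 12 distinct round trips (a route and its reverse cost the same).
Depot - N1 - N2 - N3 - N4 - Depot: 6+27+12+13+22 = 80
Depot - N1 - N2 - N4 - N3 - Depot: 6+27+24+13+9 = 79
Depot - N1 - N3 - N2 - N4 - Depot: 6+15+12+24+22 = 79
Depot - N1 - N3 - N4 - N2 - Depot: 6+15+13+24+21 = 79
Depot - N1 - N4 - N2 - N3 - Depot: 6+20+24+12+9 = 71
Depot - N1 - N4 - N3 - N2 - Depot: 6+20+13+12+21 = 72
Depot - N2 - N1 - N3 - N4 - Depot: 21+27+15+13+22 = 98
Depot - N2 - N1 - N4 - N3 - Depot: 21+27+20+13+9 = 90
Depot - N2 - N3 - N1 - N4 - Depot: 21+12+15+20+22 = 90
Depot - N2 - N4 - N1 - N3 - Depot: 21+24+20+15+9 = 89
Depot - N3 - N1 - N2 - N4 - Depot: 9+15+27+24+22 = 97
Depot - N3 - N2 - N1 - N4 - Depot: 9+12+27+20+22 = 90
The minimum is 71.
One optimal route: Depot → N1 → N4 → N2 → N3 → Depot (or its reverse).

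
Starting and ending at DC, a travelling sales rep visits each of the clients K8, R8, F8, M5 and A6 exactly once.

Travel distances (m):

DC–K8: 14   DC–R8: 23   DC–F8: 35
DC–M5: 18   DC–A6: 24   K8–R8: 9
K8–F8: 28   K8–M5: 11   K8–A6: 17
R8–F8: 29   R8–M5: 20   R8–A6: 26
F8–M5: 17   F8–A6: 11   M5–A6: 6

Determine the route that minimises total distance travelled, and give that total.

There are 60 distinct closed tours to check (reversals are equivalent).
DC → K8 → R8 → F8 → M5 → A6 → DC: 14+9+29+17+6+24 = 99
DC → K8 → R8 → F8 → A6 → M5 → DC: 14+9+29+11+6+18 = 87
DC → K8 → R8 → M5 → F8 → A6 → DC: 14+9+20+17+11+24 = 95
DC → K8 → R8 → M5 → A6 → F8 → DC: 14+9+20+6+11+35 = 95
DC → K8 → R8 → A6 → F8 → M5 → DC: 14+9+26+11+17+18 = 95
DC → K8 → R8 → A6 → M5 → F8 → DC: 14+9+26+6+17+35 = 107
DC → K8 → F8 → R8 → M5 → A6 → DC: 14+28+29+20+6+24 = 121
DC → K8 → F8 → R8 → A6 → M5 → DC: 14+28+29+26+6+18 = 121
DC → K8 → F8 → M5 → R8 → A6 → DC: 14+28+17+20+26+24 = 129
DC → K8 → F8 → M5 → A6 → R8 → DC: 14+28+17+6+26+23 = 114
DC → K8 → F8 → A6 → R8 → M5 → DC: 14+28+11+26+20+18 = 117
DC → K8 → F8 → A6 → M5 → R8 → DC: 14+28+11+6+20+23 = 102
DC → K8 → M5 → R8 → F8 → A6 → DC: 14+11+20+29+11+24 = 109
DC → K8 → M5 → R8 → A6 → F8 → DC: 14+11+20+26+11+35 = 117
… (46 more)
The minimum is 87.
One optimal route: DC → K8 → R8 → F8 → A6 → M5 → DC (or its reverse).

87 m — the shortest possible round trip.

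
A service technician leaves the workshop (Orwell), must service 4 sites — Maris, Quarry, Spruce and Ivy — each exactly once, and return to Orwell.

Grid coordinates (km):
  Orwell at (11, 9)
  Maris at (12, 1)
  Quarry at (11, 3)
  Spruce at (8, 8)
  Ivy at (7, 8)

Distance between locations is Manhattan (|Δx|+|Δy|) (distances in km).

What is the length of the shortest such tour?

Shortest round trip = 26 km.

Orwell-Maris-Quarry-Spruce-Ivy-Orwell: 9+3+8+1+5 = 26
Orwell-Maris-Quarry-Ivy-Spruce-Orwell: 9+3+9+1+4 = 26
Orwell-Maris-Spruce-Quarry-Ivy-Orwell: 9+11+8+9+5 = 42
Orwell-Maris-Spruce-Ivy-Quarry-Orwell: 9+11+1+9+6 = 36
Orwell-Maris-Ivy-Quarry-Spruce-Orwell: 9+12+9+8+4 = 42
Orwell-Maris-Ivy-Spruce-Quarry-Orwell: 9+12+1+8+6 = 36
Orwell-Quarry-Maris-Spruce-Ivy-Orwell: 6+3+11+1+5 = 26
Orwell-Quarry-Maris-Ivy-Spruce-Orwell: 6+3+12+1+4 = 26
Orwell-Quarry-Spruce-Maris-Ivy-Orwell: 6+8+11+12+5 = 42
Orwell-Quarry-Ivy-Maris-Spruce-Orwell: 6+9+12+11+4 = 42
Orwell-Spruce-Maris-Quarry-Ivy-Orwell: 4+11+3+9+5 = 32
Orwell-Spruce-Quarry-Maris-Ivy-Orwell: 4+8+3+12+5 = 32
The minimum is 26.
One optimal route: Orwell → Maris → Quarry → Spruce → Ivy → Orwell (or its reverse).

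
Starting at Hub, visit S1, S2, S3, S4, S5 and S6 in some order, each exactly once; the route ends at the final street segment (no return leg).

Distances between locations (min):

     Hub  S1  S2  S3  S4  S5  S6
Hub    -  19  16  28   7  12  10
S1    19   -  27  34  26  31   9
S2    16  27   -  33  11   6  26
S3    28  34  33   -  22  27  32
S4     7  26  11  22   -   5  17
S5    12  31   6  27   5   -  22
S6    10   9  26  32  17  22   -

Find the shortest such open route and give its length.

There are 6! = 720 possible orderings.
Hub→S1→S2→S3→S4→S5→S6: 19+27+33+22+5+22 = 128
Hub→S1→S2→S3→S4→S6→S5: 19+27+33+22+17+22 = 140
Hub→S1→S2→S3→S5→S4→S6: 19+27+33+27+5+17 = 128
Hub→S1→S2→S3→S5→S6→S4: 19+27+33+27+22+17 = 145
Hub→S1→S2→S3→S6→S4→S5: 19+27+33+32+17+5 = 133
Hub→S1→S2→S3→S6→S5→S4: 19+27+33+32+22+5 = 138
Hub→S1→S2→S4→S3→S5→S6: 19+27+11+22+27+22 = 128
Hub→S1→S2→S4→S3→S6→S5: 19+27+11+22+32+22 = 133
… (712 more)
Hub→S6→S1→S2→S5→S4→S3: 10+9+27+6+5+22 = 79  ← best
The minimum is 79.
One shortest path: Hub → S6 → S1 → S2 → S5 → S4 → S3.

Minimum one-way distance = 79 min.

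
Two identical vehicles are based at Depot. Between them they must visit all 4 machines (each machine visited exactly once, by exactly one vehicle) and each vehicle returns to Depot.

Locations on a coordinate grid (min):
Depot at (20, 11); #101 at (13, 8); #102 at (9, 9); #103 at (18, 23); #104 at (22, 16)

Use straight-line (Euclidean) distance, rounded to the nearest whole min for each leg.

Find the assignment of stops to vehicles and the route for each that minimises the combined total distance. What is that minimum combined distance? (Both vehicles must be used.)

There are 2^3 − 1 = 7 ways to divide the 4 stops into two non-empty groups. For each, the best each vehicle can do is its own shortest tour through its group:
  {#101} + {#102, #103, #104}: 16 + 41 = 57
  {#102} + {#101, #103, #104}: 22 + 37 = 59
  {#101, #102} + {#103, #104}: 23 + 25 = 48
  {#103} + {#101, #102, #104}: 24 + 32 = 56
  {#101, #103} + {#102, #104}: 36 + 31 = 67
  {#102, #103} + {#101, #104}: 40 + 25 = 65
  … (7 splits in total)
Best: vehicle 1 Depot → #101 → #102 → Depot = 23; vehicle 2 Depot → #103 → #104 → Depot = 25; combined 48.

48 min — the smallest possible combined total.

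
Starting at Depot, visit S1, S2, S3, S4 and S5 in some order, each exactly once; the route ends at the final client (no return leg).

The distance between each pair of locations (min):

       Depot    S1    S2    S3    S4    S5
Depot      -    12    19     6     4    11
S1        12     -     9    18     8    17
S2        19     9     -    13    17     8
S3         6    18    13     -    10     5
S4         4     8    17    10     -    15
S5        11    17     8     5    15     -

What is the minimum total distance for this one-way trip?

34 min — the minimum one-way total.

There are 5! = 120 possible orderings.
Depot → S1 → S2 → S3 → S4 → S5: 12+9+13+10+15 = 59
Depot → S1 → S2 → S3 → S5 → S4: 12+9+13+5+15 = 54
Depot → S1 → S2 → S4 → S3 → S5: 12+9+17+10+5 = 53
Depot → S1 → S2 → S4 → S5 → S3: 12+9+17+15+5 = 58
Depot → S1 → S2 → S5 → S3 → S4: 12+9+8+5+10 = 44
Depot → S1 → S2 → S5 → S4 → S3: 12+9+8+15+10 = 54
Depot → S1 → S3 → S2 → S4 → S5: 12+18+13+17+15 = 75
Depot → S1 → S3 → S2 → S5 → S4: 12+18+13+8+15 = 66
Depot → S1 → S3 → S4 → S2 → S5: 12+18+10+17+8 = 65
Depot → S1 → S3 → S4 → S5 → S2: 12+18+10+15+8 = 63
Depot → S1 → S3 → S5 → S2 → S4: 12+18+5+8+17 = 60
Depot → S1 → S3 → S5 → S4 → S2: 12+18+5+15+17 = 67
Depot → S1 → S4 → S2 → S3 → S5: 12+8+17+13+5 = 55
Depot → S1 → S4 → S2 → S5 → S3: 12+8+17+8+5 = 50
… (106 more)
Depot → S4 → S1 → S2 → S5 → S3: 4+8+9+8+5 = 34  ← best
The minimum is 34.
One shortest path: Depot → S4 → S1 → S2 → S5 → S3.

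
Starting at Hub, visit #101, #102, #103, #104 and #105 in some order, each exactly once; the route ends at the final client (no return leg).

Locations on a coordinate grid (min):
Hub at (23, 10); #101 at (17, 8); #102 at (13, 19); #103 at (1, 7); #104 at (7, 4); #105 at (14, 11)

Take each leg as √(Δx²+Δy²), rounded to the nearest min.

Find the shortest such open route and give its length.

There are 5! = 120 possible orderings.
Hub→#101→#102→#103→#104→#105: 6+12+17+7+10 = 52
Hub→#101→#102→#103→#105→#104: 6+12+17+14+10 = 59
Hub→#101→#102→#104→#103→#105: 6+12+16+7+14 = 55
Hub→#101→#102→#104→#105→#103: 6+12+16+10+14 = 58
Hub→#101→#102→#105→#103→#104: 6+12+8+14+7 = 47
Hub→#101→#102→#105→#104→#103: 6+12+8+10+7 = 43
Hub→#101→#103→#102→#104→#105: 6+16+17+16+10 = 65
Hub→#101→#103→#102→#105→#104: 6+16+17+8+10 = 57
Hub→#101→#103→#104→#102→#105: 6+16+7+16+8 = 53
Hub→#101→#103→#104→#105→#102: 6+16+7+10+8 = 47
Hub→#101→#103→#105→#102→#104: 6+16+14+8+16 = 60
Hub→#101→#103→#105→#104→#102: 6+16+14+10+16 = 62
Hub→#101→#104→#102→#103→#105: 6+11+16+17+14 = 64
Hub→#101→#104→#102→#105→#103: 6+11+16+8+14 = 55
… (106 more)
Hub→#101→#105→#102→#104→#103: 6+4+8+16+7 = 41  ← best
The minimum is 41.
One shortest path: Hub → #101 → #105 → #102 → #104 → #103.

41 min — the minimum one-way total.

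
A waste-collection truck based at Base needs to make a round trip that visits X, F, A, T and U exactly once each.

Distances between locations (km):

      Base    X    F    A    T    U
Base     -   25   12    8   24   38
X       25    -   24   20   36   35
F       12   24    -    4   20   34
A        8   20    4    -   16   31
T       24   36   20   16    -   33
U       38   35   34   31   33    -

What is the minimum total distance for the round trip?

Minimum total distance: 125 km.

Base - X - F - A - T - U - Base: 25+24+4+16+33+38 = 140
Base - X - F - A - U - T - Base: 25+24+4+31+33+24 = 141
Base - X - F - T - A - U - Base: 25+24+20+16+31+38 = 154
Base - X - F - T - U - A - Base: 25+24+20+33+31+8 = 141
Base - X - F - U - A - T - Base: 25+24+34+31+16+24 = 154
Base - X - F - U - T - A - Base: 25+24+34+33+16+8 = 140
Base - X - A - F - T - U - Base: 25+20+4+20+33+38 = 140
Base - X - A - F - U - T - Base: 25+20+4+34+33+24 = 140
Base - X - A - T - F - U - Base: 25+20+16+20+34+38 = 153
Base - X - A - T - U - F - Base: 25+20+16+33+34+12 = 140
Base - X - A - U - F - T - Base: 25+20+31+34+20+24 = 154
Base - X - A - U - T - F - Base: 25+20+31+33+20+12 = 141
Base - X - T - F - A - U - Base: 25+36+20+4+31+38 = 154
Base - X - T - F - U - A - Base: 25+36+20+34+31+8 = 154
… (46 more)
Base - X - U - T - F - A - Base: 25+35+33+20+4+8 = 125  ← best
The minimum is 125.
One optimal route: Base → X → U → T → F → A → Base (or its reverse).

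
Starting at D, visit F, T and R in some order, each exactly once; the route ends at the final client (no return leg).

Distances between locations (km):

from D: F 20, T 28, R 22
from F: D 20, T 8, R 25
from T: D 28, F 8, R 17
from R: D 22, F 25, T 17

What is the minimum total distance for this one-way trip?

45 km — the minimum one-way total.

There are 3! = 6 possible orderings.
D → F → T → R: 20+8+17 = 45
D → F → R → T: 20+25+17 = 62
D → T → F → R: 28+8+25 = 61
D → T → R → F: 28+17+25 = 70
D → R → F → T: 22+25+8 = 55
D → R → T → F: 22+17+8 = 47
The minimum is 45.
One shortest path: D → F → T → R.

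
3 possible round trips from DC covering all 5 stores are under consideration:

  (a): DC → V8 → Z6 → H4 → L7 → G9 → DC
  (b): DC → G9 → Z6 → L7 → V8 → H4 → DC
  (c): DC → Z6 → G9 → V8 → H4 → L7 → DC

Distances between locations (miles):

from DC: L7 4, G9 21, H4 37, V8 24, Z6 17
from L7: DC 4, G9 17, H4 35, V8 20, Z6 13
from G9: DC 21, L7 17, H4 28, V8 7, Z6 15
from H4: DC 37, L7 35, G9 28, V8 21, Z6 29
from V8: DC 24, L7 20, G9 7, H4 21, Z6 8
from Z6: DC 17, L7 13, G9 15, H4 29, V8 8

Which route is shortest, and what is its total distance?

Shortest is (c), total 99 miles.

(a): 24 + 8 + 29 + 35 + 17 + 21 = 134
(b): 21 + 15 + 13 + 20 + 21 + 37 = 127
(c): 17 + 15 + 7 + 21 + 35 + 4 = 99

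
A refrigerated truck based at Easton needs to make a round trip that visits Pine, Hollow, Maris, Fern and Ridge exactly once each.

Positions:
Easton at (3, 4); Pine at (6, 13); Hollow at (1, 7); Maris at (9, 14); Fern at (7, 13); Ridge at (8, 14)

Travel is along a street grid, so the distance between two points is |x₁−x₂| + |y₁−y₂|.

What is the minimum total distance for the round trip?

Minimum total distance: 36.

There are 60 distinct closed tours to check (reversals are equivalent).
Easton → Pine → Hollow → Maris → Fern → Ridge → Easton: 12+11+15+3+2+15 = 58
Easton → Pine → Hollow → Maris → Ridge → Fern → Easton: 12+11+15+1+2+13 = 54
Easton → Pine → Hollow → Fern → Maris → Ridge → Easton: 12+11+12+3+1+15 = 54
Easton → Pine → Hollow → Fern → Ridge → Maris → Easton: 12+11+12+2+1+16 = 54
Easton → Pine → Hollow → Ridge → Maris → Fern → Easton: 12+11+14+1+3+13 = 54
Easton → Pine → Hollow → Ridge → Fern → Maris → Easton: 12+11+14+2+3+16 = 58
Easton → Pine → Maris → Hollow → Fern → Ridge → Easton: 12+4+15+12+2+15 = 60
Easton → Pine → Maris → Hollow → Ridge → Fern → Easton: 12+4+15+14+2+13 = 60
Easton → Pine → Maris → Fern → Hollow → Ridge → Easton: 12+4+3+12+14+15 = 60
Easton → Pine → Maris → Fern → Ridge → Hollow → Easton: 12+4+3+2+14+5 = 40
Easton → Pine → Maris → Ridge → Hollow → Fern → Easton: 12+4+1+14+12+13 = 56
Easton → Pine → Maris → Ridge → Fern → Hollow → Easton: 12+4+1+2+12+5 = 36
Easton → Pine → Fern → Hollow → Maris → Ridge → Easton: 12+1+12+15+1+15 = 56
Easton → Pine → Fern → Hollow → Ridge → Maris → Easton: 12+1+12+14+1+16 = 56
… (46 more)
The minimum is 36.
One optimal route: Easton → Pine → Maris → Ridge → Fern → Hollow → Easton (or its reverse).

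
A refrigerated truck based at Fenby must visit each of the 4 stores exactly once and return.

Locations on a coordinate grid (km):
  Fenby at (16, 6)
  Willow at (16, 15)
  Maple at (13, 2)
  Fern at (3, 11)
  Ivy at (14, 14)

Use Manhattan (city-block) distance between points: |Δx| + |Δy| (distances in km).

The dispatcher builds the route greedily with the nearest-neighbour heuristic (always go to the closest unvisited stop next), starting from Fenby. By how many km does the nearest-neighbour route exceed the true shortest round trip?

From Fenby: Maple=7, Willow=9, Ivy=10, Fern=18 → choose Maple (7).
From Maple: Ivy=13, Willow=16, Fern=19 → choose Ivy (13).
From Ivy: Willow=3, Fern=14 → choose Willow (3).
From Willow: Fern=17 → choose Fern (17).
NN route Fenby → Maple → Ivy → Willow → Fern → Fenby costs 58.
Optimal: Fenby → Willow → Ivy → Fern → Maple → Fenby costs 52 (by enumerating all 12 distinct tours).
Excess = 58 − 52 = 6.

6 km longer than the optimal tour.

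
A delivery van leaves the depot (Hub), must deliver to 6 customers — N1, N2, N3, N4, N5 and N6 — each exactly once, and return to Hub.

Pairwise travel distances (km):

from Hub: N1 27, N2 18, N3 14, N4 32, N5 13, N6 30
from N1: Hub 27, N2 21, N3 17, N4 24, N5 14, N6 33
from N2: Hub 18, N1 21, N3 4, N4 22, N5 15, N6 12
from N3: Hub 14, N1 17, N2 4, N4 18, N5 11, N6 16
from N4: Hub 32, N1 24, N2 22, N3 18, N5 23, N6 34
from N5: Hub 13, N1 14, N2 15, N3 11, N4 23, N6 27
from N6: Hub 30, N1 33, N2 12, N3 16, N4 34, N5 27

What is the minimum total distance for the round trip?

Hub - N1 - N2 - N3 - N4 - N5 - N6 - Hub: 27+21+4+18+23+27+30 = 150
Hub - N1 - N2 - N3 - N4 - N6 - N5 - Hub: 27+21+4+18+34+27+13 = 144
Hub - N1 - N2 - N3 - N5 - N4 - N6 - Hub: 27+21+4+11+23+34+30 = 150
Hub - N1 - N2 - N3 - N5 - N6 - N4 - Hub: 27+21+4+11+27+34+32 = 156
Hub - N1 - N2 - N3 - N6 - N4 - N5 - Hub: 27+21+4+16+34+23+13 = 138
Hub - N1 - N2 - N3 - N6 - N5 - N4 - Hub: 27+21+4+16+27+23+32 = 150
Hub - N1 - N2 - N4 - N3 - N5 - N6 - Hub: 27+21+22+18+11+27+30 = 156
Hub - N1 - N2 - N4 - N3 - N6 - N5 - Hub: 27+21+22+18+16+27+13 = 144
… (352 more)
Hub - N2 - N6 - N3 - N4 - N1 - N5 - Hub: 18+12+16+18+24+14+13 = 115  ← best
The minimum is 115.
One optimal route: Hub → N2 → N6 → N3 → N4 → N1 → N5 → Hub (or its reverse).

115 km — the shortest possible round trip.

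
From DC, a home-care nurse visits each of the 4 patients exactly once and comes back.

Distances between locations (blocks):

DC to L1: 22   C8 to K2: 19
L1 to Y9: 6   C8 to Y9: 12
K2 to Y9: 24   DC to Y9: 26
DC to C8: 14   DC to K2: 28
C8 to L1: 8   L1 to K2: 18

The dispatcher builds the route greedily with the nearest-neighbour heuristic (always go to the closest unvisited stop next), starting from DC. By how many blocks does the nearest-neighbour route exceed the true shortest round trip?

From DC: C8=14, L1=22, Y9=26, K2=28 → choose C8 (14).
From C8: L1=8, Y9=12, K2=19 → choose L1 (8).
From L1: Y9=6, K2=18 → choose Y9 (6).
From Y9: K2=24 → choose K2 (24).
NN route DC → C8 → L1 → Y9 → K2 → DC costs 80.
Optimal: DC → C8 → Y9 → L1 → K2 → DC costs 78 (by enumerating all 12 distinct tours).
Excess = 80 − 78 = 2.

2 blocks longer than the optimal tour.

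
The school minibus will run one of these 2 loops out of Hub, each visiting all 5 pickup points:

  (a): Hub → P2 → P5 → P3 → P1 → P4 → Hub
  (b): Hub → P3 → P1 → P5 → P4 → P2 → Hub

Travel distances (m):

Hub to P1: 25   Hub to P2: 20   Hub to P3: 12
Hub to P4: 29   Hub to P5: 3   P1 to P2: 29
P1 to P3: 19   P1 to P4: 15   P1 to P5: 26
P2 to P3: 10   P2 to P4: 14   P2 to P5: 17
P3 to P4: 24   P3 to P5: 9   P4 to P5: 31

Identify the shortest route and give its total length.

(a): 20 + 17 + 9 + 19 + 15 + 29 = 109
(b): 12 + 19 + 26 + 31 + 14 + 20 = 122

109 m — (a) is the shortest.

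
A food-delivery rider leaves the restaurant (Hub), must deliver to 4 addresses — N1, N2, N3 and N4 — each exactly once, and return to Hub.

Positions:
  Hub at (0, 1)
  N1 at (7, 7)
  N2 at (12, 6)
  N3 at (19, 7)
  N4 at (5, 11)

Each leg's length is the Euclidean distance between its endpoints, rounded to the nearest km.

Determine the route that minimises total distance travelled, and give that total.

47 km — the shortest possible round trip.

Hub-N1-N2-N3-N4-Hub: 9+5+7+15+11 = 47
Hub-N1-N2-N4-N3-Hub: 9+5+9+15+20 = 58
Hub-N1-N3-N2-N4-Hub: 9+12+7+9+11 = 48
Hub-N1-N3-N4-N2-Hub: 9+12+15+9+13 = 58
Hub-N1-N4-N2-N3-Hub: 9+4+9+7+20 = 49
Hub-N1-N4-N3-N2-Hub: 9+4+15+7+13 = 48
Hub-N2-N1-N3-N4-Hub: 13+5+12+15+11 = 56
Hub-N2-N1-N4-N3-Hub: 13+5+4+15+20 = 57
Hub-N2-N3-N1-N4-Hub: 13+7+12+4+11 = 47
Hub-N2-N4-N1-N3-Hub: 13+9+4+12+20 = 58
Hub-N3-N1-N2-N4-Hub: 20+12+5+9+11 = 57
Hub-N3-N2-N1-N4-Hub: 20+7+5+4+11 = 47
The minimum is 47.
One optimal route: Hub → N1 → N2 → N3 → N4 → Hub (or its reverse).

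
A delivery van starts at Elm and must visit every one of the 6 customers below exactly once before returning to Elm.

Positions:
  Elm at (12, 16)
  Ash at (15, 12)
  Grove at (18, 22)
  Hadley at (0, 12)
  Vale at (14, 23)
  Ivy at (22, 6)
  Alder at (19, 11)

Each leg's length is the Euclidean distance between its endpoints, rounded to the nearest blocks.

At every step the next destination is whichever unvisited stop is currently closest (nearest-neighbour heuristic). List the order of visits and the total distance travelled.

From Elm: distances to unvisited — Ash=5, Vale=7, Grove=8, Alder=9, Hadley=13, Ivy=14. Nearest is Ash (5).
From Ash: distances to unvisited — Alder=4, Ivy=9, Grove=10, Vale=11, Hadley=15. Nearest is Alder (4).
From Alder: distances to unvisited — Ivy=6, Grove=11, Vale=13, Hadley=19. Nearest is Ivy (6).
From Ivy: distances to unvisited — Grove=16, Vale=19, Hadley=23. Nearest is Grove (16).
From Grove: distances to unvisited — Vale=4, Hadley=21. Nearest is Vale (4).
From Vale: distances to unvisited — Hadley=18. Nearest is Hadley (18).
Return Hadley→Elm: 13.
Total = 5 + 4 + 6 + 16 + 4 + 18 + 13 = 66.

66 blocks along Elm → Ash → Alder → Ivy → Grove → Vale → Hadley → Elm.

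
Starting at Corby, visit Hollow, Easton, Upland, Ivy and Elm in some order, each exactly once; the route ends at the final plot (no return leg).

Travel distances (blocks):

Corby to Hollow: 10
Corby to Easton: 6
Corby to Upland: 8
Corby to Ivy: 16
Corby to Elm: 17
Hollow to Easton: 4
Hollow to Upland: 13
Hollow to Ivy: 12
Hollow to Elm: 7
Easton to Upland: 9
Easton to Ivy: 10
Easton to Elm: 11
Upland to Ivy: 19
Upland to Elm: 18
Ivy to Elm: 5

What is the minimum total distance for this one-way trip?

Minimum one-way distance = 33 blocks.

There are 5! = 120 possible orderings.
Corby → Hollow → Easton → Upland → Ivy → Elm: 10+4+9+19+5 = 47
Corby → Hollow → Easton → Upland → Elm → Ivy: 10+4+9+18+5 = 46
Corby → Hollow → Easton → Ivy → Upland → Elm: 10+4+10+19+18 = 61
Corby → Hollow → Easton → Ivy → Elm → Upland: 10+4+10+5+18 = 47
Corby → Hollow → Easton → Elm → Upland → Ivy: 10+4+11+18+19 = 62
Corby → Hollow → Easton → Elm → Ivy → Upland: 10+4+11+5+19 = 49
Corby → Hollow → Upland → Easton → Ivy → Elm: 10+13+9+10+5 = 47
Corby → Hollow → Upland → Easton → Elm → Ivy: 10+13+9+11+5 = 48
Corby → Hollow → Upland → Ivy → Easton → Elm: 10+13+19+10+11 = 63
Corby → Hollow → Upland → Ivy → Elm → Easton: 10+13+19+5+11 = 58
Corby → Hollow → Upland → Elm → Easton → Ivy: 10+13+18+11+10 = 62
Corby → Hollow → Upland → Elm → Ivy → Easton: 10+13+18+5+10 = 56
Corby → Hollow → Ivy → Easton → Upland → Elm: 10+12+10+9+18 = 59
Corby → Hollow → Ivy → Easton → Elm → Upland: 10+12+10+11+18 = 61
… (106 more)
Corby → Upland → Easton → Hollow → Elm → Ivy: 8+9+4+7+5 = 33  ← best
The minimum is 33.
One shortest path: Corby → Upland → Easton → Hollow → Elm → Ivy.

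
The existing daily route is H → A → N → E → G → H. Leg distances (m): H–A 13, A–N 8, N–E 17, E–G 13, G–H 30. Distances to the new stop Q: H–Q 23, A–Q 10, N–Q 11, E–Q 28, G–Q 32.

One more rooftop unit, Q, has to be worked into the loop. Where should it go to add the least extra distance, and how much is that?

+13 m — insert Q between A and N.

Insertion cost between consecutive stops i–j is d(i,Q) + d(Q,j) − d(i,j):
  between H and A: 23 + 10 − 13 = 20
  between A and N: 10 + 11 − 8 = 13
  between N and E: 11 + 28 − 17 = 22
  between E and G: 28 + 32 − 13 = 47
  between G and H: 32 + 23 − 30 = 25
Cheapest insertion is between A and N, adding 13.
New total = 81 + 13 = 94.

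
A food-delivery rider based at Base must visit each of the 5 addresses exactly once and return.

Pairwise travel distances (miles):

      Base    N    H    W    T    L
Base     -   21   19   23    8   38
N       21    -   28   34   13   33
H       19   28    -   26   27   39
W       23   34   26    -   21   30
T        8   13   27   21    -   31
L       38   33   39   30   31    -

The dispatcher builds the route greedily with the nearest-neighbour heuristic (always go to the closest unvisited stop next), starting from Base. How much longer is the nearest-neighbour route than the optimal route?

The nearest-neighbour route is 14 miles longer than optimal.

Base: T=8, H=19, N=21, W=23, L=38 ⇒ T
T: N=13, W=21, H=27, L=31 ⇒ N
N: H=28, L=33, W=34 ⇒ H
H: W=26, L=39 ⇒ W
W: L=30 ⇒ L
NN route Base → T → N → H → W → L → Base costs 143.
Optimal: Base → H → W → L → N → T → Base costs 129 (by enumerating all 60 distinct tours).
Excess = 143 − 129 = 14.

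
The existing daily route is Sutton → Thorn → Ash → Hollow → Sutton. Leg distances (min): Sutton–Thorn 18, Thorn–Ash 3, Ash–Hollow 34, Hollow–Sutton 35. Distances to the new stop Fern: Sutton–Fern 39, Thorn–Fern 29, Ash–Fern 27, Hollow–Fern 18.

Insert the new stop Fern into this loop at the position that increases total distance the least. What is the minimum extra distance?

Insertion cost between consecutive stops i–j is d(i,Fern) + d(Fern,j) − d(i,j):
  between Sutton and Thorn: 39 + 29 − 18 = 50
  between Thorn and Ash: 29 + 27 − 3 = 53
  between Ash and Hollow: 27 + 18 − 34 = 11
  between Hollow and Sutton: 18 + 39 − 35 = 22
Cheapest insertion is between Ash and Hollow, adding 11.
New total = 90 + 11 = 101.

Minimum extra distance: 11 min, inserting Fern between Ash and Hollow.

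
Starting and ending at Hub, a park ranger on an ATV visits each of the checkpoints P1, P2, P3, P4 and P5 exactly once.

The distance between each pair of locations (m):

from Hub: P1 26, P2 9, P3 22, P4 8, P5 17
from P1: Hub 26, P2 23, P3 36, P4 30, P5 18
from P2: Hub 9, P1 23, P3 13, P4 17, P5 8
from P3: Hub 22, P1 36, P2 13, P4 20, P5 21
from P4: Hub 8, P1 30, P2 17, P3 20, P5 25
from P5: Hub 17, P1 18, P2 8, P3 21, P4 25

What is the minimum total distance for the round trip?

With 5 stops there are 5!/2 = 60 distinct round trips (a route and its reverse cost the same).
Hub - P1 - P2 - P3 - P4 - P5 - Hub: 26+23+13+20+25+17 = 124
Hub - P1 - P2 - P3 - P5 - P4 - Hub: 26+23+13+21+25+8 = 116
Hub - P1 - P2 - P4 - P3 - P5 - Hub: 26+23+17+20+21+17 = 124
Hub - P1 - P2 - P4 - P5 - P3 - Hub: 26+23+17+25+21+22 = 134
Hub - P1 - P2 - P5 - P3 - P4 - Hub: 26+23+8+21+20+8 = 106
Hub - P1 - P2 - P5 - P4 - P3 - Hub: 26+23+8+25+20+22 = 124
Hub - P1 - P3 - P2 - P4 - P5 - Hub: 26+36+13+17+25+17 = 134
Hub - P1 - P3 - P2 - P5 - P4 - Hub: 26+36+13+8+25+8 = 116
Hub - P1 - P3 - P4 - P2 - P5 - Hub: 26+36+20+17+8+17 = 124
Hub - P1 - P3 - P4 - P5 - P2 - Hub: 26+36+20+25+8+9 = 124
Hub - P1 - P3 - P5 - P2 - P4 - Hub: 26+36+21+8+17+8 = 116
Hub - P1 - P3 - P5 - P4 - P2 - Hub: 26+36+21+25+17+9 = 134
Hub - P1 - P4 - P2 - P3 - P5 - Hub: 26+30+17+13+21+17 = 124
Hub - P1 - P4 - P2 - P5 - P3 - Hub: 26+30+17+8+21+22 = 124
… (46 more)
Hub - P1 - P5 - P2 - P3 - P4 - Hub: 26+18+8+13+20+8 = 93  ← best
The minimum is 93.
One optimal route: Hub → P1 → P5 → P2 → P3 → P4 → Hub (or its reverse).

93 m — the shortest possible round trip.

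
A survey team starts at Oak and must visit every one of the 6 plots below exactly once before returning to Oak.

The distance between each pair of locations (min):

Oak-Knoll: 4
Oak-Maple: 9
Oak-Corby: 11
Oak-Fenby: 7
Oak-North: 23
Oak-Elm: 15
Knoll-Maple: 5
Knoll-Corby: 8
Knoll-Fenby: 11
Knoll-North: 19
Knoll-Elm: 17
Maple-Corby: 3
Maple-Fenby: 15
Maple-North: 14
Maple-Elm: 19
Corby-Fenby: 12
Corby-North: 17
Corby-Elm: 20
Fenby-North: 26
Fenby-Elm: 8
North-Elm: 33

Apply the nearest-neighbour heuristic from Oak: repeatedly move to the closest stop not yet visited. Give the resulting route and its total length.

Total distance 88 min via the nearest-neighbour route Oak → Knoll → Maple → Corby → Fenby → Elm → North → Oak.

From Oak: distances to unvisited — Knoll=4, Fenby=7, Maple=9, Corby=11, Elm=15, North=23. Nearest is Knoll (4).
From Knoll: distances to unvisited — Maple=5, Corby=8, Fenby=11, Elm=17, North=19. Nearest is Maple (5).
From Maple: distances to unvisited — Corby=3, North=14, Fenby=15, Elm=19. Nearest is Corby (3).
From Corby: distances to unvisited — Fenby=12, North=17, Elm=20. Nearest is Fenby (12).
From Fenby: distances to unvisited — Elm=8, North=26. Nearest is Elm (8).
From Elm: distances to unvisited — North=33. Nearest is North (33).
Return North→Oak: 23.
Total = 4 + 5 + 3 + 12 + 8 + 33 + 23 = 88.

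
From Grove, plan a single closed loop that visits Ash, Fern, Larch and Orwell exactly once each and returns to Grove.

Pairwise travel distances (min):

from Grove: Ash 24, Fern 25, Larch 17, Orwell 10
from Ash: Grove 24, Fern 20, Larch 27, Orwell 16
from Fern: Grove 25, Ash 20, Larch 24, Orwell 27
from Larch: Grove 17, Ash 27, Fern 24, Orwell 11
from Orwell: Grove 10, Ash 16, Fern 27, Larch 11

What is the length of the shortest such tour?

Grove - Ash - Fern - Larch - Orwell - Grove: 24+20+24+11+10 = 89
Grove - Ash - Fern - Orwell - Larch - Grove: 24+20+27+11+17 = 99
Grove - Ash - Larch - Fern - Orwell - Grove: 24+27+24+27+10 = 112
Grove - Ash - Larch - Orwell - Fern - Grove: 24+27+11+27+25 = 114
Grove - Ash - Orwell - Fern - Larch - Grove: 24+16+27+24+17 = 108
Grove - Ash - Orwell - Larch - Fern - Grove: 24+16+11+24+25 = 100
Grove - Fern - Ash - Larch - Orwell - Grove: 25+20+27+11+10 = 93
Grove - Fern - Ash - Orwell - Larch - Grove: 25+20+16+11+17 = 89
Grove - Fern - Larch - Ash - Orwell - Grove: 25+24+27+16+10 = 102
Grove - Fern - Orwell - Ash - Larch - Grove: 25+27+16+27+17 = 112
Grove - Larch - Ash - Fern - Orwell - Grove: 17+27+20+27+10 = 101
Grove - Larch - Fern - Ash - Orwell - Grove: 17+24+20+16+10 = 87
The minimum is 87.
One optimal route: Grove → Larch → Fern → Ash → Orwell → Grove (or its reverse).

Minimum total distance: 87 min.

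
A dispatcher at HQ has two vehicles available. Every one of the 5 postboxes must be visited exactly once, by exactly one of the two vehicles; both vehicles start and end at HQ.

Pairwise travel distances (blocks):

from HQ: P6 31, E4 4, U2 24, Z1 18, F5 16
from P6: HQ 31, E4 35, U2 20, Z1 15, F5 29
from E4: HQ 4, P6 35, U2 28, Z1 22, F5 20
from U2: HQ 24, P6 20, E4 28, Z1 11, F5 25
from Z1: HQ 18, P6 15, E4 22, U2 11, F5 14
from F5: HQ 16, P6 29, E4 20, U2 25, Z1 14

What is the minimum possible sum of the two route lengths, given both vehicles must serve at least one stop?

Minimum combined distance: 97 blocks.

There are 2^4 − 1 = 15 ways to divide the 5 stops into two non-empty groups. For each, the best each vehicle can do is its own shortest tour through its group:
  {P6} + {E4, U2, Z1, F5}: 62 + 73 = 135
  {E4} + {P6, U2, Z1, F5}: 8 + 89 = 97
  {P6, E4} + {U2, Z1, F5}: 70 + 65 = 135
  {U2} + {P6, E4, Z1, F5}: 48 + 84 = 132
  {P6, U2} + {E4, Z1, F5}: 75 + 56 = 131
  {E4, U2} + {P6, Z1, F5}: 56 + 76 = 132
  … (15 splits in total)
Best: vehicle 1 HQ → E4 → HQ = 8; vehicle 2 HQ → U2 → P6 → Z1 → F5 → HQ = 89; combined 97.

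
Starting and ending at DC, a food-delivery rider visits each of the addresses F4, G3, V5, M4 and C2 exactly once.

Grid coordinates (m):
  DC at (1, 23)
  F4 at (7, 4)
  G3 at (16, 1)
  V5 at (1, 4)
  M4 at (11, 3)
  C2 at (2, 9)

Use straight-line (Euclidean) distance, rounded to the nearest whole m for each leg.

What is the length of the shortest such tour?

61 m — the shortest possible round trip.

There are 60 distinct closed tours to check (reversals are equivalent).
DC-F4-G3-V5-M4-C2-DC: 20+9+15+10+11+14 = 79
DC-F4-G3-V5-C2-M4-DC: 20+9+15+5+11+22 = 82
DC-F4-G3-M4-V5-C2-DC: 20+9+5+10+5+14 = 63
DC-F4-G3-M4-C2-V5-DC: 20+9+5+11+5+19 = 69
DC-F4-G3-C2-V5-M4-DC: 20+9+16+5+10+22 = 82
DC-F4-G3-C2-M4-V5-DC: 20+9+16+11+10+19 = 85
DC-F4-V5-G3-M4-C2-DC: 20+6+15+5+11+14 = 71
DC-F4-V5-G3-C2-M4-DC: 20+6+15+16+11+22 = 90
DC-F4-V5-M4-G3-C2-DC: 20+6+10+5+16+14 = 71
DC-F4-V5-M4-C2-G3-DC: 20+6+10+11+16+27 = 90
DC-F4-V5-C2-G3-M4-DC: 20+6+5+16+5+22 = 74
DC-F4-V5-C2-M4-G3-DC: 20+6+5+11+5+27 = 74
DC-F4-M4-G3-V5-C2-DC: 20+4+5+15+5+14 = 63
DC-F4-M4-G3-C2-V5-DC: 20+4+5+16+5+19 = 69
… (46 more)
DC-G3-M4-F4-V5-C2-DC: 27+5+4+6+5+14 = 61  ← best
The minimum is 61.
One optimal route: DC → G3 → M4 → F4 → V5 → C2 → DC (or its reverse).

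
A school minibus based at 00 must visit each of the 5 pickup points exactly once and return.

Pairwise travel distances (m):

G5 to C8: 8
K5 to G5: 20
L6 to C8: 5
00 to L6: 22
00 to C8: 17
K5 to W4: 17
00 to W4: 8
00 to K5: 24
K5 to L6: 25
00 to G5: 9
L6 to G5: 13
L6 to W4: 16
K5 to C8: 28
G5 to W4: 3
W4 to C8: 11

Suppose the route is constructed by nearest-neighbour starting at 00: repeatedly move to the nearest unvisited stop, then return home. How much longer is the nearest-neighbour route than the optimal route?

From 00: W4=8, G5=9, C8=17, L6=22, K5=24 → choose W4 (8).
From W4: G5=3, C8=11, L6=16, K5=17 → choose G5 (3).
From G5: C8=8, L6=13, K5=20 → choose C8 (8).
From C8: L6=5, K5=28 → choose L6 (5).
From L6: K5=25 → choose K5 (25).
NN route 00 → W4 → G5 → C8 → L6 → K5 → 00 costs 73.
Optimal: 00 → G5 → C8 → L6 → K5 → W4 → 00 costs 72 (by enumerating all 60 distinct tours).
Excess = 73 − 72 = 1.

Excess over optimum: 1 m.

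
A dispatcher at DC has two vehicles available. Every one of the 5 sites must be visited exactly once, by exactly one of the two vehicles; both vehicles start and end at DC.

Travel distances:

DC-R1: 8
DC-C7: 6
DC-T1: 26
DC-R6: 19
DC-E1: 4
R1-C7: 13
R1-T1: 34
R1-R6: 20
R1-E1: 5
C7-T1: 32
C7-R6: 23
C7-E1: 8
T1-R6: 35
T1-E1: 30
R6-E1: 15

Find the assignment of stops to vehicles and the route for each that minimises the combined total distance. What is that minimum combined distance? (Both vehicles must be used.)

Minimum combined distance: 101.

Try each way of splitting the stops between the two vehicles (each non-empty) and, for each split, find the best tour for each vehicle:
  {R1} + {C7, T1, R6, E1}: 16 + 90 = 106
  {C7} + {R1, T1, R6, E1}: 12 + 89 = 101
  {R1, C7} + {T1, R6, E1}: 27 + 80 = 107
  {T1} + {R1, C7, R6, E1}: 52 + 57 = 109
  {R1, T1} + {C7, R6, E1}: 68 + 48 = 116
  {C7, T1} + {R1, R6, E1}: 64 + 47 = 111
  … (15 splits in total)
Best: vehicle 1 DC → C7 → DC = 12; vehicle 2 DC → R1 → E1 → R6 → T1 → DC = 89; combined 101.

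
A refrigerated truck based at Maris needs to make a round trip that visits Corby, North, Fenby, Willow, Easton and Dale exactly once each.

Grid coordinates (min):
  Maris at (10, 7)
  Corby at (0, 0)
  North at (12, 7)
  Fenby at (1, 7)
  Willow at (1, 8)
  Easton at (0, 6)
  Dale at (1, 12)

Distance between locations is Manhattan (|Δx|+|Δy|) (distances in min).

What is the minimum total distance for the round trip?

48 min — the shortest possible round trip.

Maris - Corby - North - Fenby - Willow - Easton - Dale - Maris: 17+19+11+1+3+7+14 = 72
Maris - Corby - North - Fenby - Willow - Dale - Easton - Maris: 17+19+11+1+4+7+11 = 70
Maris - Corby - North - Fenby - Easton - Willow - Dale - Maris: 17+19+11+2+3+4+14 = 70
Maris - Corby - North - Fenby - Easton - Dale - Willow - Maris: 17+19+11+2+7+4+10 = 70
Maris - Corby - North - Fenby - Dale - Willow - Easton - Maris: 17+19+11+5+4+3+11 = 70
Maris - Corby - North - Fenby - Dale - Easton - Willow - Maris: 17+19+11+5+7+3+10 = 72
Maris - Corby - North - Willow - Fenby - Easton - Dale - Maris: 17+19+12+1+2+7+14 = 72
Maris - Corby - North - Willow - Fenby - Dale - Easton - Maris: 17+19+12+1+5+7+11 = 72
… (352 more)
Maris - Corby - Easton - Fenby - Willow - Dale - North - Maris: 17+6+2+1+4+16+2 = 48  ← best
The minimum is 48.
One optimal route: Maris → Corby → Easton → Fenby → Willow → Dale → North → Maris (or its reverse).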